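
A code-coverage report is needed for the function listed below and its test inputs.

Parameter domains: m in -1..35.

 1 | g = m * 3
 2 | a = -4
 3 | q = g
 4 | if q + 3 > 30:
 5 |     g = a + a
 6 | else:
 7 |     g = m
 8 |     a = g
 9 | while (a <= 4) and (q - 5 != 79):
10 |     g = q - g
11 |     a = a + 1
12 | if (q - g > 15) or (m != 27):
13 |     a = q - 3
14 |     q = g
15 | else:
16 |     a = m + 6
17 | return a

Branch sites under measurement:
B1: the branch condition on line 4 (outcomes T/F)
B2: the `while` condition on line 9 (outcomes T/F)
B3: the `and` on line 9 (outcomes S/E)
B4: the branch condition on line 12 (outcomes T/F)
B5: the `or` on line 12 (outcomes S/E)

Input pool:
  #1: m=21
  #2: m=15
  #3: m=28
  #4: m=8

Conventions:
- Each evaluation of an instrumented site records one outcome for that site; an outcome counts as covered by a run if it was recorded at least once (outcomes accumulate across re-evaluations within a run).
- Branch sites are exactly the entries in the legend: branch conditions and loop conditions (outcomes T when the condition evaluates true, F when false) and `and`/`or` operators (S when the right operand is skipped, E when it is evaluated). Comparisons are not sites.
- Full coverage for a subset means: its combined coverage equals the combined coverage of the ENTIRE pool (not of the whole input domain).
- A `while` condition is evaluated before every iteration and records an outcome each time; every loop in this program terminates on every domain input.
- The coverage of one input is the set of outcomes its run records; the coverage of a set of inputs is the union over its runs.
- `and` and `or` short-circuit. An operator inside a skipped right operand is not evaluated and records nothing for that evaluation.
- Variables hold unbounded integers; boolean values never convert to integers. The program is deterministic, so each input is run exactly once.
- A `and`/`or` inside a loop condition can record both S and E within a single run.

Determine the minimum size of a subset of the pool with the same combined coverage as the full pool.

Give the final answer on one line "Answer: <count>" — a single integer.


input #1 (m=21): events B1->T, B3->E, B2->T, B3->E, B2->T, B3->E, B2->T, B3->E, B2->T, B3->E, B2->T, B3->E, B2->T, B3->E, ...; covers B1=T, B2=T, B2=F, B3=S, B3=E, B4=T, B5=E
input #2 (m=15): events B1->T, B3->E, B2->T, B3->E, B2->T, B3->E, B2->T, B3->E, B2->T, B3->E, B2->T, B3->E, B2->T, B3->E, ...; covers B1=T, B2=T, B2=F, B3=S, B3=E, B4=T, B5=E
input #3 (m=28): events B1->T, B3->E, B2->F, B5->S, B4->T; covers B1=T, B2=F, B3=E, B4=T, B5=S
input #4 (m=8): events B1->F, B3->S, B2->F, B5->S, B4->T; covers B1=F, B2=F, B3=S, B4=T, B5=S
union over all inputs: B1=T, B1=F, B2=T, B2=F, B3=S, B3=E, B4=T, B5=S, B5=E (9 outcomes)
every size-1 subset falls short of the 9 outcomes (best: 7/9)
size 2: inputs {1, 4} cover all 9 outcomes, and no lexicographically smaller subset of this size does
Answer: 2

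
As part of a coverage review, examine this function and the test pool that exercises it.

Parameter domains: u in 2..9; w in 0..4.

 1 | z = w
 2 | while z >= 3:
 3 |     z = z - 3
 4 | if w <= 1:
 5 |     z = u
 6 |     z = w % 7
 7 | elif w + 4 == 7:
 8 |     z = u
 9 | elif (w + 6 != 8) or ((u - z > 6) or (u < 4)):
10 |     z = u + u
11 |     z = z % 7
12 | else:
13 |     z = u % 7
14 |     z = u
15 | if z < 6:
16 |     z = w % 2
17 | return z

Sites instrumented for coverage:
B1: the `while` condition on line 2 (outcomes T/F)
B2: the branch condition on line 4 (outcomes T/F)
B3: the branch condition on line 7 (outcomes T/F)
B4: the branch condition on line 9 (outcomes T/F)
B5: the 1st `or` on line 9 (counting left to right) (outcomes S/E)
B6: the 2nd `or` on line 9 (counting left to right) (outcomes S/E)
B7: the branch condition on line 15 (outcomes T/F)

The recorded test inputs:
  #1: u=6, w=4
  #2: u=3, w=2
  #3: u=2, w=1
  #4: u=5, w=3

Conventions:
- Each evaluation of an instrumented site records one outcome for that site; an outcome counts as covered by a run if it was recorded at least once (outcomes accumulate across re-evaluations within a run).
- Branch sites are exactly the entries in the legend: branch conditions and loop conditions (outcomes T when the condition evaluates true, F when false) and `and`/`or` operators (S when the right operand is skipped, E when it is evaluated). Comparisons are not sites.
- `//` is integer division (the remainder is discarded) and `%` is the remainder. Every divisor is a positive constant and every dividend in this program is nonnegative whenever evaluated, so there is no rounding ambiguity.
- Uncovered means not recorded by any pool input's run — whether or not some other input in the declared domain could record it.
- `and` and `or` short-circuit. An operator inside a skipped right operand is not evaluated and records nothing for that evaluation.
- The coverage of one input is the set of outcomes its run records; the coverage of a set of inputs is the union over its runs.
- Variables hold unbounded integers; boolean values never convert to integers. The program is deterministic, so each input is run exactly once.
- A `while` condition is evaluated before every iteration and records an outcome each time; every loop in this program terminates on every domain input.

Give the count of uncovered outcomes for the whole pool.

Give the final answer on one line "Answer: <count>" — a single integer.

#1 (u=6, w=4) -> B1->T, B1->F, B2->F, B3->F, B5->S, B4->T, B7->T; covered: B1=T, B1=F, B2=F, B3=F, B4=T, B5=S, B7=T
#2 (u=3, w=2) -> B1->F, B2->F, B3->F, B5->E, B6->E, B4->T, B7->F; covered: B1=F, B2=F, B3=F, B4=T, B5=E, B6=E, B7=F
#3 (u=2, w=1) -> B1->F, B2->T, B7->T; covered: B1=F, B2=T, B7=T
#4 (u=5, w=3) -> B1->T, B1->F, B2->F, B3->T, B7->T; covered: B1=T, B1=F, B2=F, B3=T, B7=T
union over the pool: B1=T, B1=F, B2=T, B2=F, B3=T, B3=F, B4=T, B5=S, B5=E, B6=E, B7=T, B7=F
uncovered (2 of 14): B4=F, B6=S

Answer: 2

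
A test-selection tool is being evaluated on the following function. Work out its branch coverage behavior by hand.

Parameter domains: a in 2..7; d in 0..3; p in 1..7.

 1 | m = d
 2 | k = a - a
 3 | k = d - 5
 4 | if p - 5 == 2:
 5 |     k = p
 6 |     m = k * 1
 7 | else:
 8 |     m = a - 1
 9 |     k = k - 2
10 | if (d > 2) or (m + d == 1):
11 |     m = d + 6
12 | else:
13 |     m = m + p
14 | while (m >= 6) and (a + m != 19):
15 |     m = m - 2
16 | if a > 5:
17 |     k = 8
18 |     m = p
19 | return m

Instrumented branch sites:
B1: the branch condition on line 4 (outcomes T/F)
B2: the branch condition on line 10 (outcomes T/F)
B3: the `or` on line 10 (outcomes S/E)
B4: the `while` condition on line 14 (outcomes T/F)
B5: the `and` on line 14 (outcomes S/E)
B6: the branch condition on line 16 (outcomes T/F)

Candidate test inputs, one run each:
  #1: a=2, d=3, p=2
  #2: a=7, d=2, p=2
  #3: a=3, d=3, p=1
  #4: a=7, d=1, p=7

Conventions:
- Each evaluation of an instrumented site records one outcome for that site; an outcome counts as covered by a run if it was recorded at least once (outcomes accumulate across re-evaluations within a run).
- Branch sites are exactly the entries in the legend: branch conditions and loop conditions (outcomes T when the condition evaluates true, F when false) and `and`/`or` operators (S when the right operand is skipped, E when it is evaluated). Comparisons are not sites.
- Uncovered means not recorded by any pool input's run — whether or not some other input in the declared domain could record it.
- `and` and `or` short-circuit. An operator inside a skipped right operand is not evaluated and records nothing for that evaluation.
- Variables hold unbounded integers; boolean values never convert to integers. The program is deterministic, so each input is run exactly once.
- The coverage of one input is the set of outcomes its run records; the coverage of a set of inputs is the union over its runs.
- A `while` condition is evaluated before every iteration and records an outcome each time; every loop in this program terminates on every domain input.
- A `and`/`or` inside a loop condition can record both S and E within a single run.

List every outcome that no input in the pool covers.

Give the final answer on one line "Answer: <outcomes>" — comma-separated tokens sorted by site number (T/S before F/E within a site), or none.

test 1 (a=2, d=3, p=2) hits B1=F, B2=T, B3=S, B4=T, B4=F, B5=S, B5=E, B6=F
test 2 (a=7, d=2, p=2) hits B1=F, B2=F, B3=E, B4=T, B4=F, B5=S, B5=E, B6=T
test 3 (a=3, d=3, p=1) hits B1=F, B2=T, B3=S, B4=T, B4=F, B5=S, B5=E, B6=F
test 4 (a=7, d=1, p=7) hits B1=T, B2=F, B3=E, B4=T, B4=F, B5=E, B6=T
union over the pool: B1=T, B1=F, B2=T, B2=F, B3=S, B3=E, B4=T, B4=F, B5=S, B5=E, B6=T, B6=F
uncovered (0 of 12): none

Answer: none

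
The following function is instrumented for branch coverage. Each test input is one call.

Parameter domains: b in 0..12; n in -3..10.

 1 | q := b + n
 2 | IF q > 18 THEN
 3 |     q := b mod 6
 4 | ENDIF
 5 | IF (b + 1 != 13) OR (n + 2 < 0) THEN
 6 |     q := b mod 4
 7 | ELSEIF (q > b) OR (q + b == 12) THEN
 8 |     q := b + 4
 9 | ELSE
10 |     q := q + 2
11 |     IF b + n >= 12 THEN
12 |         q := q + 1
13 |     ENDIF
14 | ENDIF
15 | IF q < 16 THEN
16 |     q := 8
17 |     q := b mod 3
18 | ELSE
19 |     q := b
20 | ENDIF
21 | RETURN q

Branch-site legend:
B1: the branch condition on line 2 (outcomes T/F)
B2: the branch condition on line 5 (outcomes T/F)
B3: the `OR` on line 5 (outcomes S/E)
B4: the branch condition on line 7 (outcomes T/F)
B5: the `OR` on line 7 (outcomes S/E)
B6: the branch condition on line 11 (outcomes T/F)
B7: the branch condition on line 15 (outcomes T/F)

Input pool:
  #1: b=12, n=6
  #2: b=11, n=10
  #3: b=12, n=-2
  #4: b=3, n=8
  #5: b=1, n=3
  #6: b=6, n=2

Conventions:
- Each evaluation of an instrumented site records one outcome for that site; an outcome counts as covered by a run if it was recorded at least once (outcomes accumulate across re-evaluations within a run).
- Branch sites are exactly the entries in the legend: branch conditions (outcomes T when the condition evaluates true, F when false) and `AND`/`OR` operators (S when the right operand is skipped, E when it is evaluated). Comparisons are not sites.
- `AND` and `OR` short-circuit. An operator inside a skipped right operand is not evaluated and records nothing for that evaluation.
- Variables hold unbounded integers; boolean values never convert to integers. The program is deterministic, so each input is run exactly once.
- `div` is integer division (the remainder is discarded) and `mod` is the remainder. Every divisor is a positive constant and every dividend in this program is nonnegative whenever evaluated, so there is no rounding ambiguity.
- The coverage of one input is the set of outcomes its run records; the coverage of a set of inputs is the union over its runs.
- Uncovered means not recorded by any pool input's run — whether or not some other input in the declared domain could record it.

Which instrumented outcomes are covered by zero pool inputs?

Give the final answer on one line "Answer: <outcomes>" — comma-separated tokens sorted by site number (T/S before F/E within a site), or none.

input #1 (b=12, n=6): events B1->F, B3->E, B2->F, B5->S, B4->T, B7->F; covers B1=F, B2=F, B3=E, B4=T, B5=S, B7=F
input #2 (b=11, n=10): events B1->T, B3->S, B2->T, B7->T; covers B1=T, B2=T, B3=S, B7=T
input #3 (b=12, n=-2): events B1->F, B3->E, B2->F, B5->E, B4->F, B6->F, B7->T; covers B1=F, B2=F, B3=E, B4=F, B5=E, B6=F, B7=T
input #4 (b=3, n=8): events B1->F, B3->S, B2->T, B7->T; covers B1=F, B2=T, B3=S, B7=T
input #5 (b=1, n=3): events B1->F, B3->S, B2->T, B7->T; covers B1=F, B2=T, B3=S, B7=T
input #6 (b=6, n=2): events B1->F, B3->S, B2->T, B7->T; covers B1=F, B2=T, B3=S, B7=T
union over the pool: B1=T, B1=F, B2=T, B2=F, B3=S, B3=E, B4=T, B4=F, B5=S, B5=E, B6=F, B7=T, B7=F
uncovered (1 of 14): B6=T

Answer: B6=T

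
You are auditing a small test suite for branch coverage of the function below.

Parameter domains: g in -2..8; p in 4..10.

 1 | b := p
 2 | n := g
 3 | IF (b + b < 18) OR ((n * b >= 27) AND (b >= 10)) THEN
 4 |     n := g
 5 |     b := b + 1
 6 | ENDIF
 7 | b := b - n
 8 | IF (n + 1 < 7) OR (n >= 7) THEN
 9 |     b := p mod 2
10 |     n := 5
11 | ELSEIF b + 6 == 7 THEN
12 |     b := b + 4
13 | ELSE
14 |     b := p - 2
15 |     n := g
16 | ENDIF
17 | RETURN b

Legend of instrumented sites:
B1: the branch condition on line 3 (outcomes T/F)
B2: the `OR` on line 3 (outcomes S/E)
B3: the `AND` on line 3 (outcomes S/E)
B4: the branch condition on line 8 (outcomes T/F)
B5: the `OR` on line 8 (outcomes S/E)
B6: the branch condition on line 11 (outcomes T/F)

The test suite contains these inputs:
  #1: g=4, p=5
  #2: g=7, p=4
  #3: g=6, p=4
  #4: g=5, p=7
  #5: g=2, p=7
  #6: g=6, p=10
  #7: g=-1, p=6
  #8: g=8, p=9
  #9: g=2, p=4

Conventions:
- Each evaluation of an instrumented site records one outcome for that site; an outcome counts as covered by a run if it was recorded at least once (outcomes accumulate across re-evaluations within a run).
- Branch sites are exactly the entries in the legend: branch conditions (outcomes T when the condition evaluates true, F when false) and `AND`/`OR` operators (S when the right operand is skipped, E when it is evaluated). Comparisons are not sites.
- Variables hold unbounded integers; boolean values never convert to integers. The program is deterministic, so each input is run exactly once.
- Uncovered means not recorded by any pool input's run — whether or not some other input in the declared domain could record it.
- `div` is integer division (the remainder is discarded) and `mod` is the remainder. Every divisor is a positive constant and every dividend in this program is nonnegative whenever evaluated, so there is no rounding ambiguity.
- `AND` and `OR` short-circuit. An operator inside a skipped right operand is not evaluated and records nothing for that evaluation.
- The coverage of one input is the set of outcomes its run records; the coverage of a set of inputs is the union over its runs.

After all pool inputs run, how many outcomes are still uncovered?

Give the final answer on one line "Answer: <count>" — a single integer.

run #1 (g=4, p=5) runs B2->S, B1->T, B5->S, B4->T; records B1=T, B2=S, B4=T, B5=S
run #2 (g=7, p=4) runs B2->S, B1->T, B5->E, B4->T; records B1=T, B2=S, B4=T, B5=E
run #3 (g=6, p=4) runs B2->S, B1->T, B5->E, B4->F, B6->F; records B1=T, B2=S, B4=F, B5=E, B6=F
run #4 (g=5, p=7) runs B2->S, B1->T, B5->S, B4->T; records B1=T, B2=S, B4=T, B5=S
run #5 (g=2, p=7) runs B2->S, B1->T, B5->S, B4->T; records B1=T, B2=S, B4=T, B5=S
run #6 (g=6, p=10) runs B2->E, B3->E, B1->T, B5->E, B4->F, B6->F; records B1=T, B2=E, B3=E, B4=F, B5=E, B6=F
run #7 (g=-1, p=6) runs B2->S, B1->T, B5->S, B4->T; records B1=T, B2=S, B4=T, B5=S
run #8 (g=8, p=9) runs B2->E, B3->E, B1->F, B5->E, B4->T; records B1=F, B2=E, B3=E, B4=T, B5=E
run #9 (g=2, p=4) runs B2->S, B1->T, B5->S, B4->T; records B1=T, B2=S, B4=T, B5=S
union over the pool: B1=T, B1=F, B2=S, B2=E, B3=E, B4=T, B4=F, B5=S, B5=E, B6=F
uncovered (2 of 12): B3=S, B6=T

Answer: 2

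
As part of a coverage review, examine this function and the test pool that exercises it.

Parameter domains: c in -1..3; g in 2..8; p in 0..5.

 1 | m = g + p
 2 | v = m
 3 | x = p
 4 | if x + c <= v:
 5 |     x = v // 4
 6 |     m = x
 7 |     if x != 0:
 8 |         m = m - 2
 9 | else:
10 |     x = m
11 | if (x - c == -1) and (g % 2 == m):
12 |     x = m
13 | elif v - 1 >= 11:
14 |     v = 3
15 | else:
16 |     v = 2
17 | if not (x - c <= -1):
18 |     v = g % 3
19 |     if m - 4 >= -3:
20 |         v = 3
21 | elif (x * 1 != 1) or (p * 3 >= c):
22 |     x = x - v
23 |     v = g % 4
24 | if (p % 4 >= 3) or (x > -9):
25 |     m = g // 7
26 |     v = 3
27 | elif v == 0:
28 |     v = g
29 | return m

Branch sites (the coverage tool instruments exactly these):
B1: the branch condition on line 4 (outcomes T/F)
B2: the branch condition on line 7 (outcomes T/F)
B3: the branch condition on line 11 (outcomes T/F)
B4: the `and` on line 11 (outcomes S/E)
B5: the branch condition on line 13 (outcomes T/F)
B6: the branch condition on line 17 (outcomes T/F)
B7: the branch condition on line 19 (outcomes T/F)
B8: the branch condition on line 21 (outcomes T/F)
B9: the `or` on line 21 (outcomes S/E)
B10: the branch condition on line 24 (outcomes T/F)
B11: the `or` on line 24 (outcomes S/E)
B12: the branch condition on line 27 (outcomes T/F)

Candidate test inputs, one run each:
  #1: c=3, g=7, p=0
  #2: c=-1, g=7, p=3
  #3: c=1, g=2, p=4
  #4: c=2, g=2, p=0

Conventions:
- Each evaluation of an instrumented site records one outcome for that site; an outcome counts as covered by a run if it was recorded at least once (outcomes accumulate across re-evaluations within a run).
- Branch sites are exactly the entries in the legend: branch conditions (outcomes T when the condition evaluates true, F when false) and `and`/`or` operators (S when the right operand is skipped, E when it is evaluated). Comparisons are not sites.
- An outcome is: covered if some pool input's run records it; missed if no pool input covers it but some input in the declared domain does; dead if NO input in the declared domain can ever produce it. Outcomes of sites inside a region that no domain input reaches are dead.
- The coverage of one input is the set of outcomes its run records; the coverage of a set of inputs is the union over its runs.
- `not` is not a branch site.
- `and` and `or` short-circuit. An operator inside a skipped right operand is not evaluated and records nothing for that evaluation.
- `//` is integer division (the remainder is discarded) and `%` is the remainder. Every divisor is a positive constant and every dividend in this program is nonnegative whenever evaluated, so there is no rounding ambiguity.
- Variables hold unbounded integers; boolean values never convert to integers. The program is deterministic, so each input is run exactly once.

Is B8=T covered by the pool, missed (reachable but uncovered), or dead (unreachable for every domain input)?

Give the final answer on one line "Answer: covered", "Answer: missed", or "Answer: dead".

B8=T is recorded by pool input(s) 4 -> covered

Answer: covered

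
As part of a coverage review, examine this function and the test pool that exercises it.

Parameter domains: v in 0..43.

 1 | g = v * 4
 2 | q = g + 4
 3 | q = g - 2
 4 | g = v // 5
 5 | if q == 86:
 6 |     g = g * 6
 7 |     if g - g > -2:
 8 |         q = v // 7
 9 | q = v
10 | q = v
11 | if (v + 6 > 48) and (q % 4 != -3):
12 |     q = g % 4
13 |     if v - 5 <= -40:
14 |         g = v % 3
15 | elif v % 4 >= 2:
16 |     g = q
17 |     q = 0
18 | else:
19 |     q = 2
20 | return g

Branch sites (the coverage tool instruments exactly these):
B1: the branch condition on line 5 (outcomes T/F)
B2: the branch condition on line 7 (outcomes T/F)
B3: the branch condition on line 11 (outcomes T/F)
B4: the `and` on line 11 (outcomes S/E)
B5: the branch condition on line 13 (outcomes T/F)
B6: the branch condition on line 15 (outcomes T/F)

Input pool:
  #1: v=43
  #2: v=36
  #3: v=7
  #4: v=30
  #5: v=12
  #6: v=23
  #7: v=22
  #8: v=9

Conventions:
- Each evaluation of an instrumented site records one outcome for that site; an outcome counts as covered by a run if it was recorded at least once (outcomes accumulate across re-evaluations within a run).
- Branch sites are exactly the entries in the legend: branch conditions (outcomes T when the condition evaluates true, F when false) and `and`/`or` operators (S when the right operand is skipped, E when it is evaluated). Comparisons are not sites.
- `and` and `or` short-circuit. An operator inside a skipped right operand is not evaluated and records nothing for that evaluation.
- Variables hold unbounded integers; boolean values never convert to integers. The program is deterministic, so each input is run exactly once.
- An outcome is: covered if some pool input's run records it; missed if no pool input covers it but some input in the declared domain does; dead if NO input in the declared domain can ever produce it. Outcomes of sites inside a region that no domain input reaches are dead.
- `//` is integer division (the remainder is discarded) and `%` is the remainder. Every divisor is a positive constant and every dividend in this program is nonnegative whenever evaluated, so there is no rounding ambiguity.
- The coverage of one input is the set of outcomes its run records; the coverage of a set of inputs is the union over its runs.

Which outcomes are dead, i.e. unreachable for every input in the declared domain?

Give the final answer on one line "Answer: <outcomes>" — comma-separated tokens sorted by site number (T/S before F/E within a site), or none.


sweeping the full domain (44 inputs) for each outcome:
  B2=F: never recorded by any domain input -> dead
  B5=T: never recorded by any domain input -> dead
  reachable outcomes have witnesses, e.g. B1=T (e.g. v=22), B1=F (e.g. v=0), B2=T (e.g. v=22), B3=T (e.g. v=43)
Answer: B2=F, B5=T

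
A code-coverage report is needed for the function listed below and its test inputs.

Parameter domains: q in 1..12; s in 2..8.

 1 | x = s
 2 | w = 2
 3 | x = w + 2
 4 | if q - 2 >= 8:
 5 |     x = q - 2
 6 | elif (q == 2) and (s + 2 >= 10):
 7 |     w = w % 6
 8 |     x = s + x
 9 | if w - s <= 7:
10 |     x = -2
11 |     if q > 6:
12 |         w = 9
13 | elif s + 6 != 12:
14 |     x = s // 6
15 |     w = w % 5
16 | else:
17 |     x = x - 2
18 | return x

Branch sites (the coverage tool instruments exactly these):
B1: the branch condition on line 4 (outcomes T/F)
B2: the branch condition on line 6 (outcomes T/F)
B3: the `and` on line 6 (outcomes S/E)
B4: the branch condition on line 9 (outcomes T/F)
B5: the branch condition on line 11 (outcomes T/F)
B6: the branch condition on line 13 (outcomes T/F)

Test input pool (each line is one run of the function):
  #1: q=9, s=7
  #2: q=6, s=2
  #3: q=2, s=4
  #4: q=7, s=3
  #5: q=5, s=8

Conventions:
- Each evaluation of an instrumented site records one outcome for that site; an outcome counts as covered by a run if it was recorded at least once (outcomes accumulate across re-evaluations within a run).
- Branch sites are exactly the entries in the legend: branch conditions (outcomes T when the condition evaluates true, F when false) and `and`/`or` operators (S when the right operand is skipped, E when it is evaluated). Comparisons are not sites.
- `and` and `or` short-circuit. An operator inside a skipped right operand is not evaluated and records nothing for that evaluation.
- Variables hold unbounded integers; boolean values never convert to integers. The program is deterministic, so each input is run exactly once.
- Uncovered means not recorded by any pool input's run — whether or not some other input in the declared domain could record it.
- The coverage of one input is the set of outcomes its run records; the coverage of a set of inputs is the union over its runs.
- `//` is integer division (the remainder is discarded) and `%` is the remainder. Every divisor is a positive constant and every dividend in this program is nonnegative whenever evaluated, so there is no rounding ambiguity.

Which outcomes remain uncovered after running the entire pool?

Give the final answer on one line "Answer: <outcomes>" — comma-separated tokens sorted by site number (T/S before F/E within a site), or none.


input #1 (q=9, s=7): events B1->F, B3->S, B2->F, B4->T, B5->T; covers B1=F, B2=F, B3=S, B4=T, B5=T
input #2 (q=6, s=2): events B1->F, B3->S, B2->F, B4->T, B5->F; covers B1=F, B2=F, B3=S, B4=T, B5=F
input #3 (q=2, s=4): events B1->F, B3->E, B2->F, B4->T, B5->F; covers B1=F, B2=F, B3=E, B4=T, B5=F
input #4 (q=7, s=3): events B1->F, B3->S, B2->F, B4->T, B5->T; covers B1=F, B2=F, B3=S, B4=T, B5=T
input #5 (q=5, s=8): events B1->F, B3->S, B2->F, B4->T, B5->F; covers B1=F, B2=F, B3=S, B4=T, B5=F
union over the pool: B1=F, B2=F, B3=S, B3=E, B4=T, B5=T, B5=F
uncovered (5 of 12): B1=T, B2=T, B4=F, B6=T, B6=F
Answer: B1=T, B2=T, B4=F, B6=T, B6=F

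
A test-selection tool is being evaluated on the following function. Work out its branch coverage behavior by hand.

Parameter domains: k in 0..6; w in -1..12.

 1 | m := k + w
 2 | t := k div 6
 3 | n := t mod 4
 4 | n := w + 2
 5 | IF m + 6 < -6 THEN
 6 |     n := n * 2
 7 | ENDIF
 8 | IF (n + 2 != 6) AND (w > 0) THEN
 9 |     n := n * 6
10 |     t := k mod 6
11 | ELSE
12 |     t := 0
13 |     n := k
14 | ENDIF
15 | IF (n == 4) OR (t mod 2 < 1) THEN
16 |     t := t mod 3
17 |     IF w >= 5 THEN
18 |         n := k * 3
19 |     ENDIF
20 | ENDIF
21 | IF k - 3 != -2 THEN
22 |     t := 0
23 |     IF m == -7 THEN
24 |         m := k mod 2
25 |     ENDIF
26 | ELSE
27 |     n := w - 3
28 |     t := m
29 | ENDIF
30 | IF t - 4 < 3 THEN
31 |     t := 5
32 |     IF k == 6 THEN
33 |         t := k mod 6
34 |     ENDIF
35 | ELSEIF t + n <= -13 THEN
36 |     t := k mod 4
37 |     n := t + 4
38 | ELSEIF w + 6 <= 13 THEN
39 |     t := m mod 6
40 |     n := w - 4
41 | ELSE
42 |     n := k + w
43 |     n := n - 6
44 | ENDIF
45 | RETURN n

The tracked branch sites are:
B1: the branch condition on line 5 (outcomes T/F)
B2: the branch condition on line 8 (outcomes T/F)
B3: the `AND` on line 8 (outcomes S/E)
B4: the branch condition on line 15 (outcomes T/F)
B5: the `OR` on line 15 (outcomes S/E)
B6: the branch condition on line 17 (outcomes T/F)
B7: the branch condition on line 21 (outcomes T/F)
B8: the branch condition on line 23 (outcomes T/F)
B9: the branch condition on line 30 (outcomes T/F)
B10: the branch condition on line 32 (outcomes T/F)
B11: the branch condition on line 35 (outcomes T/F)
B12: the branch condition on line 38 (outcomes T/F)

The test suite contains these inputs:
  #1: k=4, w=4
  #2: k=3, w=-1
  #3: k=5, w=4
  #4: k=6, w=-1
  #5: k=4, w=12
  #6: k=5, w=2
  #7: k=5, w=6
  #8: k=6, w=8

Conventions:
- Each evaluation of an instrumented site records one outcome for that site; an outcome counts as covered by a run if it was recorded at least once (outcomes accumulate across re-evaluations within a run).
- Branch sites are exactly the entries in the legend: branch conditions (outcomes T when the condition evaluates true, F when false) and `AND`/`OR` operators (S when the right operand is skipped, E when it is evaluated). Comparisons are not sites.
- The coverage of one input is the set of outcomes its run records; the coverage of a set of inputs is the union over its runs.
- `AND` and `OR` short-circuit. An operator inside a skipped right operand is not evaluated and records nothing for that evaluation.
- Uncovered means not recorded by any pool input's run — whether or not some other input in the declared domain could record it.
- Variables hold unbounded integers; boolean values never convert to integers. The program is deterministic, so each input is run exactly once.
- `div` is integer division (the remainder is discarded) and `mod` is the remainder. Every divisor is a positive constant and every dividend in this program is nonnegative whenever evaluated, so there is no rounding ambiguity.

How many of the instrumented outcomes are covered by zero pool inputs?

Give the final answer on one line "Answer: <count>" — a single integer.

#1 (k=4, w=4) -> B1->F, B3->E, B2->T, B5->E, B4->T, B6->F, B7->T, B8->F, B9->T, B10->F; covered: B1=F, B2=T, B3=E, B4=T, B5=E, B6=F, B7=T, B8=F, B9=T, B10=F
#2 (k=3, w=-1) -> B1->F, B3->E, B2->F, B5->E, B4->T, B6->F, B7->T, B8->F, B9->T, B10->F; covered: B1=F, B2=F, B3=E, B4=T, B5=E, B6=F, B7=T, B8=F, B9=T, B10=F
#3 (k=5, w=4) -> B1->F, B3->E, B2->T, B5->E, B4->F, B7->T, B8->F, B9->T, B10->F; covered: B1=F, B2=T, B3=E, B4=F, B5=E, B7=T, B8=F, B9=T, B10=F
#4 (k=6, w=-1) -> B1->F, B3->E, B2->F, B5->E, B4->T, B6->F, B7->T, B8->F, B9->T, B10->T; covered: B1=F, B2=F, B3=E, B4=T, B5=E, B6=F, B7=T, B8=F, B9=T, B10=T
#5 (k=4, w=12) -> B1->F, B3->E, B2->T, B5->E, B4->T, B6->T, B7->T, B8->F, B9->T, B10->F; covered: B1=F, B2=T, B3=E, B4=T, B5=E, B6=T, B7=T, B8=F, B9=T, B10=F
#6 (k=5, w=2) -> B1->F, B3->S, B2->F, B5->E, B4->T, B6->F, B7->T, B8->F, B9->T, B10->F; covered: B1=F, B2=F, B3=S, B4=T, B5=E, B6=F, B7=T, B8=F, B9=T, B10=F
#7 (k=5, w=6) -> B1->F, B3->E, B2->T, B5->E, B4->F, B7->T, B8->F, B9->T, B10->F; covered: B1=F, B2=T, B3=E, B4=F, B5=E, B7=T, B8=F, B9=T, B10=F
#8 (k=6, w=8) -> B1->F, B3->E, B2->T, B5->E, B4->T, B6->T, B7->T, B8->F, B9->T, B10->T; covered: B1=F, B2=T, B3=E, B4=T, B5=E, B6=T, B7=T, B8=F, B9=T, B10=T
union over the pool: B1=F, B2=T, B2=F, B3=S, B3=E, B4=T, B4=F, B5=E, B6=T, B6=F, B7=T, B8=F, B9=T, B10=T, B10=F
uncovered (9 of 24): B1=T, B5=S, B7=F, B8=T, B9=F, B11=T, B11=F, B12=T, B12=F

Answer: 9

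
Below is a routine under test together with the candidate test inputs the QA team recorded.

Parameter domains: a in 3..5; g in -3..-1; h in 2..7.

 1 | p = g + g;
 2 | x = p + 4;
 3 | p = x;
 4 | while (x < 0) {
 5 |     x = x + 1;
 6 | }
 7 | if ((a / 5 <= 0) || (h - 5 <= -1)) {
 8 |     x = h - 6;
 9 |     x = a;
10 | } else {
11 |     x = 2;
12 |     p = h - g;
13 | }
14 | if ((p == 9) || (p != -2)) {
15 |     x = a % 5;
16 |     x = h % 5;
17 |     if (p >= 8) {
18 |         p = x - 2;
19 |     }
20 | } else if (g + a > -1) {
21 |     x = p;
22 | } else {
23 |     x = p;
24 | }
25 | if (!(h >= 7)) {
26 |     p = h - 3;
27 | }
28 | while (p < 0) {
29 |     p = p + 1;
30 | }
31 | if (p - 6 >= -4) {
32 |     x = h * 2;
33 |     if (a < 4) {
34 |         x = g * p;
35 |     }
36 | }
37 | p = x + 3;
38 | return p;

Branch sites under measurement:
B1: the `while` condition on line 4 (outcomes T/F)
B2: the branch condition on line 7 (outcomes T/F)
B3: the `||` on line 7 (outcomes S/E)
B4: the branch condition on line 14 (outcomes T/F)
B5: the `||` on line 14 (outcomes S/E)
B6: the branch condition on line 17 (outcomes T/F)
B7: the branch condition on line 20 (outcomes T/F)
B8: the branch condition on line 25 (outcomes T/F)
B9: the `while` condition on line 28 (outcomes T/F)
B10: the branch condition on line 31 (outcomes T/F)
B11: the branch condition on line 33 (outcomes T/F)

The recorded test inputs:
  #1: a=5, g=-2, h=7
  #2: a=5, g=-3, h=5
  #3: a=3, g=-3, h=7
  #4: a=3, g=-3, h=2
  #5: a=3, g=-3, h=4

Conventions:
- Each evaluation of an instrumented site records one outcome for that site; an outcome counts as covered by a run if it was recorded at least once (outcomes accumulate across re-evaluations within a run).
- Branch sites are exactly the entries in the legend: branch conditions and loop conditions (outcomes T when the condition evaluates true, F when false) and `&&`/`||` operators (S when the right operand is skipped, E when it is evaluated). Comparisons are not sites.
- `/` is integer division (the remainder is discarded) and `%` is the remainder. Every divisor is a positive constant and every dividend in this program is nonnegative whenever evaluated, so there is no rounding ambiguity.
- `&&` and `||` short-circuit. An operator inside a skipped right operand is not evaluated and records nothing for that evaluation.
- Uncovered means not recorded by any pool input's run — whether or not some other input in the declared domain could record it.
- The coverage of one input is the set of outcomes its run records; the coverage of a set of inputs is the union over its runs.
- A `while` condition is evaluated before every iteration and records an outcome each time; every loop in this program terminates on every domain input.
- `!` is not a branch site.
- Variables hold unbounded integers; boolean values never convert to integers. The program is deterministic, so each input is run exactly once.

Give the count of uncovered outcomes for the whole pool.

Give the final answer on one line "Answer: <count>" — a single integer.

run #1 (a=5, g=-2, h=7) runs B1->F, B3->E, B2->F, B5->S, B4->T, B6->T, B8->F, B9->F, B10->F; records B1=F, B2=F, B3=E, B4=T, B5=S, B6=T, B8=F, B9=F, B10=F
run #2 (a=5, g=-3, h=5) runs B1->T, B1->T, B1->F, B3->E, B2->F, B5->E, B4->T, B6->T, B8->T, B9->F, B10->T, B11->F; records B1=T, B1=F, B2=F, B3=E, B4=T, B5=E, B6=T, B8=T, B9=F, B10=T, B11=F
run #3 (a=3, g=-3, h=7) runs B1->T, B1->T, B1->F, B3->S, B2->T, B5->E, B4->F, B7->T, B8->F, B9->T, B9->T, B9->F, B10->F; records B1=T, B1=F, B2=T, B3=S, B4=F, B5=E, B7=T, B8=F, B9=T, B9=F, B10=F
run #4 (a=3, g=-3, h=2) runs B1->T, B1->T, B1->F, B3->S, B2->T, B5->E, B4->F, B7->T, B8->T, B9->T, B9->F, B10->F; records B1=T, B1=F, B2=T, B3=S, B4=F, B5=E, B7=T, B8=T, B9=T, B9=F, B10=F
run #5 (a=3, g=-3, h=4) runs B1->T, B1->T, B1->F, B3->S, B2->T, B5->E, B4->F, B7->T, B8->T, B9->F, B10->F; records B1=T, B1=F, B2=T, B3=S, B4=F, B5=E, B7=T, B8=T, B9=F, B10=F
union over the pool: B1=T, B1=F, B2=T, B2=F, B3=S, B3=E, B4=T, B4=F, B5=S, B5=E, B6=T, B7=T, B8=T, B8=F, B9=T, B9=F, B10=T, B10=F, B11=F
uncovered (3 of 22): B6=F, B7=F, B11=T

Answer: 3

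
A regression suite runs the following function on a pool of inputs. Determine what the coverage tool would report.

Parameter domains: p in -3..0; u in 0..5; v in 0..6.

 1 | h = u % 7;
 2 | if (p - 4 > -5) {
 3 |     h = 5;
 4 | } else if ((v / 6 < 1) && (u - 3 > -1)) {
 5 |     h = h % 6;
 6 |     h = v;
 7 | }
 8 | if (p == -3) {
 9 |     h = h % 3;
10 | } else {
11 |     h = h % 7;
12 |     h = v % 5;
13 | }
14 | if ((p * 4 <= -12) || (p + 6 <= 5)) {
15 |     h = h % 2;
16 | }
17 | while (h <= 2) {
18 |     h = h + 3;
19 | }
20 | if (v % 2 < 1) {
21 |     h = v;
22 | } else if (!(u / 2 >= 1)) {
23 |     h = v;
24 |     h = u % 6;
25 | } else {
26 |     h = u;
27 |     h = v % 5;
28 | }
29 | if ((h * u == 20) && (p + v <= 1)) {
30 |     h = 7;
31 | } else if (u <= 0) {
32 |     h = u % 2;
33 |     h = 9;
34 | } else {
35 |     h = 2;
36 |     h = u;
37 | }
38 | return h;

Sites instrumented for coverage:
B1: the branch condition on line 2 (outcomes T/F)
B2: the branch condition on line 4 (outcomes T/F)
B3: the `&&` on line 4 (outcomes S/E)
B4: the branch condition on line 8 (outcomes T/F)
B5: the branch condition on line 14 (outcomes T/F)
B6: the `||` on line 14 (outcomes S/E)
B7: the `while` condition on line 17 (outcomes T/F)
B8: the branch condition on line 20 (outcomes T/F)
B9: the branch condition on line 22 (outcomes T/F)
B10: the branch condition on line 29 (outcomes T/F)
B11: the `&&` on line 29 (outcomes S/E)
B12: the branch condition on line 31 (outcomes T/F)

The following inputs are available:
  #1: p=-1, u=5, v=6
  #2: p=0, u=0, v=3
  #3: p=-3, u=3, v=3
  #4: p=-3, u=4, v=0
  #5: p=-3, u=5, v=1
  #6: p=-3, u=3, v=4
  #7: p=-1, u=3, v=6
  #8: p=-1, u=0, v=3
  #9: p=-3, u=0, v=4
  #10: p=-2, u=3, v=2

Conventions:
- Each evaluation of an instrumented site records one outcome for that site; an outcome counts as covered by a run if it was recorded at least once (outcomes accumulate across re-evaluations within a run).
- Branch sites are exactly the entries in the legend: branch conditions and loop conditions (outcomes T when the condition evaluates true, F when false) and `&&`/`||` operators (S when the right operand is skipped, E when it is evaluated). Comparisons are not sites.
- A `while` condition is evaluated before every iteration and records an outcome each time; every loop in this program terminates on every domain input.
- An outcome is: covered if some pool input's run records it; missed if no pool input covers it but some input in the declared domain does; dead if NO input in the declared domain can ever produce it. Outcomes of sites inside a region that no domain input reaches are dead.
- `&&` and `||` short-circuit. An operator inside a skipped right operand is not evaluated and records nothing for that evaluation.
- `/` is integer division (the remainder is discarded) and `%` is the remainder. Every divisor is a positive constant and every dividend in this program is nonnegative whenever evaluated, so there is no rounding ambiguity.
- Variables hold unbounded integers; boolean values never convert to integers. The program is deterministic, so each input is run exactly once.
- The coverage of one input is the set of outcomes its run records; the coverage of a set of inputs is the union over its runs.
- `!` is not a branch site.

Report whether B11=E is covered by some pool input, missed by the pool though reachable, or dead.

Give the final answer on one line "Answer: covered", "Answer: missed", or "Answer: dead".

no pool input records B11=E
but domain input (p=-3, u=5, v=4) does record it -> reachable, so missed

Answer: missed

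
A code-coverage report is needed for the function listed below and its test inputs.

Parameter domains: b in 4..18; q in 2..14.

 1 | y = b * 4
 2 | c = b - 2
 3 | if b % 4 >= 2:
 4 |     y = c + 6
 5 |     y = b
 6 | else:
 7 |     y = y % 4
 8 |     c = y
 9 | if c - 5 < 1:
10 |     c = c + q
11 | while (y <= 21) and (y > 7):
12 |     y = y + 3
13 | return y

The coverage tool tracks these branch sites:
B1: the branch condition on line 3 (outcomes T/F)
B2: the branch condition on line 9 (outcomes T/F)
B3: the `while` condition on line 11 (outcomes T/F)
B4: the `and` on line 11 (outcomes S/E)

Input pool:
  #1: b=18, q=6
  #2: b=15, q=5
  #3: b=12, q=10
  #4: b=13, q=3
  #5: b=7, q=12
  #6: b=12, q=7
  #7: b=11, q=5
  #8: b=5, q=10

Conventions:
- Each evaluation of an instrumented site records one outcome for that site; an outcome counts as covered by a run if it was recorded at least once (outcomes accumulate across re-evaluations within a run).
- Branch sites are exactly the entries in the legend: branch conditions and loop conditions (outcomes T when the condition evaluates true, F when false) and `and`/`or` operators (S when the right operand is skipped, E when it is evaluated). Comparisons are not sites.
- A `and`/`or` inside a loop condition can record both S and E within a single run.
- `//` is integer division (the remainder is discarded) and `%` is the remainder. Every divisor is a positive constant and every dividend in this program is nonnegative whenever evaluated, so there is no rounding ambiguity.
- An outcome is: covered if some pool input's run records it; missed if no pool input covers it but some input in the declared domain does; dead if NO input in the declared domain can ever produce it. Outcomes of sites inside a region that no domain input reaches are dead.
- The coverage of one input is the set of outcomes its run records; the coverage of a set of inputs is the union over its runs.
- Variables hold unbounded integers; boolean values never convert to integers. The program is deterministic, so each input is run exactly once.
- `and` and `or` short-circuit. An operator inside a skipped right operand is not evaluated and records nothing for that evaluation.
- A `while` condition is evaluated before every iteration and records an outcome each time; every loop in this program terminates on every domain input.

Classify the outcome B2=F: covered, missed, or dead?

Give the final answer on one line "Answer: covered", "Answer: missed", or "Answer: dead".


B2=F is recorded by pool input(s) 1, 2, 7 -> covered
Answer: covered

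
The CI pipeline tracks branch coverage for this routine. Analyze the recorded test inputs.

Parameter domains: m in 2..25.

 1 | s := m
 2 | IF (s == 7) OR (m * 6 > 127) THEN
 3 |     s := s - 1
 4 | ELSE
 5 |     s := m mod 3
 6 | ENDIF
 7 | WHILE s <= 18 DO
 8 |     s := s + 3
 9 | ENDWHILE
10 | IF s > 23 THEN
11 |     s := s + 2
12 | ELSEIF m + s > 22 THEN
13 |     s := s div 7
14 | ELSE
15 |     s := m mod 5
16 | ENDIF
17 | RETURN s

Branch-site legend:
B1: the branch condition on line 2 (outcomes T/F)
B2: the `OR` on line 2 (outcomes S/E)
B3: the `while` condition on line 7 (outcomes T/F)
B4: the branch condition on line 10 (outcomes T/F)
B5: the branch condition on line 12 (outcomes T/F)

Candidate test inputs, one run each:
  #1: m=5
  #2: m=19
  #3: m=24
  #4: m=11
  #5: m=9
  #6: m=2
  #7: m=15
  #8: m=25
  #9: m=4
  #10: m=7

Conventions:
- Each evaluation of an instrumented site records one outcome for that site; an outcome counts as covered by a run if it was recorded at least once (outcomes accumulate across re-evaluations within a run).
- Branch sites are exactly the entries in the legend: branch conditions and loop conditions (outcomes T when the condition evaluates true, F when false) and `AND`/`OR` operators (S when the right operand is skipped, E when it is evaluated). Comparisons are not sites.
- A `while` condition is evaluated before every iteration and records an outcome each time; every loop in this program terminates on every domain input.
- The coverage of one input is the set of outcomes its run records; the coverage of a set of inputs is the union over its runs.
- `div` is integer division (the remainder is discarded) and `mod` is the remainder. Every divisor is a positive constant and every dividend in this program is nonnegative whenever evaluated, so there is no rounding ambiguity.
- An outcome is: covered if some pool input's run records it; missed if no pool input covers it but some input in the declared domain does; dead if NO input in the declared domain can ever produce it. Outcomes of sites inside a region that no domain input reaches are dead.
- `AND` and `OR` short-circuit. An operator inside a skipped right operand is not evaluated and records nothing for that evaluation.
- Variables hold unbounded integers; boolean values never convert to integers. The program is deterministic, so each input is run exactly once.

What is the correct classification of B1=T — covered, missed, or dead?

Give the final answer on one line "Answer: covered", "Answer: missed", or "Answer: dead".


B1=T is recorded by pool input(s) 3, 8, 10 -> covered
Answer: covered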